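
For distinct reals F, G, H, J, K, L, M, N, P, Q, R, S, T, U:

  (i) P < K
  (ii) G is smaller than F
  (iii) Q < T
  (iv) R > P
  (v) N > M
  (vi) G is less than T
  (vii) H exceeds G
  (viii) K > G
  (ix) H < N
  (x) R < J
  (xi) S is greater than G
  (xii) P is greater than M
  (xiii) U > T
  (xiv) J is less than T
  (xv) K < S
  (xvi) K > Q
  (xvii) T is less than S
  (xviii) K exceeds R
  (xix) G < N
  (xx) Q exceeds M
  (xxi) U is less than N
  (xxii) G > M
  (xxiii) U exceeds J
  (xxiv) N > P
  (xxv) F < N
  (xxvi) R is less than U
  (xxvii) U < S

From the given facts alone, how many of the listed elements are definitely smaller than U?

7

From U the given relations immediately reach R, J, T.
From those, G, P, Q — 6 in total.
From those, M — 7 in total.
Nothing else is reachable below U; 7 in all.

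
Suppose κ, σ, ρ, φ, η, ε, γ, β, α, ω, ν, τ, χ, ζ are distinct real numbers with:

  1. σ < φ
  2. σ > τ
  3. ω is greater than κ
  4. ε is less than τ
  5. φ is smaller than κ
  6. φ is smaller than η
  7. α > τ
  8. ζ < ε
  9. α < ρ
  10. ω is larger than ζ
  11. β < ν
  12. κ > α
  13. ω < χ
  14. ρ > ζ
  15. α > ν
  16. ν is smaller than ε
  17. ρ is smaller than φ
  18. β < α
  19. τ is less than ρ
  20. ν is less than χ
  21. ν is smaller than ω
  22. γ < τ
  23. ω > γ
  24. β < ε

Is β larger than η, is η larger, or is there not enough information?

η

The relevant relations are β < ν; ν < ε; ε < τ; τ < α; α < ρ; ρ < φ; φ < η.
Together: β < ν < ε < τ < α < ρ < φ < η.
So η is larger.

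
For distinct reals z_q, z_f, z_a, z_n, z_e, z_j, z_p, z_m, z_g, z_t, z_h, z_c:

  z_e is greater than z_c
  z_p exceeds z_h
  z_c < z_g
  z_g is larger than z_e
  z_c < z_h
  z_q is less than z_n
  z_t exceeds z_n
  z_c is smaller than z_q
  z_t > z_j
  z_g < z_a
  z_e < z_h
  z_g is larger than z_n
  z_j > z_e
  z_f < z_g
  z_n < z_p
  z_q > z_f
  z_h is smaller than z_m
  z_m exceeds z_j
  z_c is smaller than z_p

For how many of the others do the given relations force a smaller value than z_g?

The elements the relations force below z_g are z_f, z_c, z_q, z_e, z_n — no chain reaches any other.
That is 5.

5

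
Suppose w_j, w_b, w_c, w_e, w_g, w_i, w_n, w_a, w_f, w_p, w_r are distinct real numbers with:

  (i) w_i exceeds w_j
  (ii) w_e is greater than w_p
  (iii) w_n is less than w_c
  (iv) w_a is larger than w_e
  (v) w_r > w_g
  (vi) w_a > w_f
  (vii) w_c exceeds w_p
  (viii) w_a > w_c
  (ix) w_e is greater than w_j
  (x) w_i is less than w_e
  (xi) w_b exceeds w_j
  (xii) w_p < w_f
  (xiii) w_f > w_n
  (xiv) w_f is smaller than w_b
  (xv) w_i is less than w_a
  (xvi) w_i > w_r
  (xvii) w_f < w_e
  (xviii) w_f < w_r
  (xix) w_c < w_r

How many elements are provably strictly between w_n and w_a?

5

The relations place w_n below w_a. An element lies strictly between them when it is forced above w_n and also forced below w_a.
Above w_n: {w_f, w_c, w_r, w_i, w_e, w_b}. Below w_a: {w_p, w_g, w_j, w_f, w_c, w_r, w_i, w_e}.
Intersection: {w_f, w_c, w_r, w_i, w_e} — 5.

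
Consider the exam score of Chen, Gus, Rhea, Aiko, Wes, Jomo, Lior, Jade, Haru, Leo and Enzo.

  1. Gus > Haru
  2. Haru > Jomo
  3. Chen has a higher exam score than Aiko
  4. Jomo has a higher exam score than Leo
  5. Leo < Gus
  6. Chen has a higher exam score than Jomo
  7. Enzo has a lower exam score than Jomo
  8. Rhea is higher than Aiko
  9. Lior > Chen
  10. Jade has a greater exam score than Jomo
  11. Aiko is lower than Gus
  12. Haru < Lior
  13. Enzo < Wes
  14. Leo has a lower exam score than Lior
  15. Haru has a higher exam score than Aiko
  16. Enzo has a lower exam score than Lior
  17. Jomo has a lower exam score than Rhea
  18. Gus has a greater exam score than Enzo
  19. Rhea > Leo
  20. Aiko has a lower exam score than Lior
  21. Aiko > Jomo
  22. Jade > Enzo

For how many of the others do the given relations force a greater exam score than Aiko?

Directly above Aiko: Haru, Gus, Chen, Lior, Rhea.
Nothing else is reachable above Aiko; 5 in all.

5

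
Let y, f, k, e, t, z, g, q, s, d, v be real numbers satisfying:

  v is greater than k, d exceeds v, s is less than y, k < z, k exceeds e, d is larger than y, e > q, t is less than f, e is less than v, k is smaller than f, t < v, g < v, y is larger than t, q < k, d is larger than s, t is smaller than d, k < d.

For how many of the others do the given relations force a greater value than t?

4

Directly above t: v, y, f, d.
No other element is forced above t by the given relations, so the count is 4.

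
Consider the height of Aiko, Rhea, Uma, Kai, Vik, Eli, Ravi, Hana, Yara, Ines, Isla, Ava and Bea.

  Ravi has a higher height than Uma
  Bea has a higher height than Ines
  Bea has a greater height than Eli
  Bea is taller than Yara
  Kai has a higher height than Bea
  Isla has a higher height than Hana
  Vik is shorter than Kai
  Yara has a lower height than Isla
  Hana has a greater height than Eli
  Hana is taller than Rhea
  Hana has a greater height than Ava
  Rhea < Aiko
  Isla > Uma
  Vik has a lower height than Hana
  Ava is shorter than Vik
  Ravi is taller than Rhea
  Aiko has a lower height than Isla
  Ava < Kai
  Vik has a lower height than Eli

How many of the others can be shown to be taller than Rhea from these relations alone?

4

Directly above Rhea: Ravi, Aiko, Hana.
One step further: Isla (4 so far).
Nothing else is reachable above Rhea; 4 in all.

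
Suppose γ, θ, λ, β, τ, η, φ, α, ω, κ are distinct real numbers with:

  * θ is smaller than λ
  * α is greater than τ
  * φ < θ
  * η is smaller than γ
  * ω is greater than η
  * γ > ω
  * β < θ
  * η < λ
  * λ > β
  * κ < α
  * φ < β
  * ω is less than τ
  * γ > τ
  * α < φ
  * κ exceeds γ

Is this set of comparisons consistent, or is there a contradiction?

consistent

The single ordering η < ω < τ < γ < κ < α < φ < β < θ < λ satisfies every listed relation, so no contradiction arises.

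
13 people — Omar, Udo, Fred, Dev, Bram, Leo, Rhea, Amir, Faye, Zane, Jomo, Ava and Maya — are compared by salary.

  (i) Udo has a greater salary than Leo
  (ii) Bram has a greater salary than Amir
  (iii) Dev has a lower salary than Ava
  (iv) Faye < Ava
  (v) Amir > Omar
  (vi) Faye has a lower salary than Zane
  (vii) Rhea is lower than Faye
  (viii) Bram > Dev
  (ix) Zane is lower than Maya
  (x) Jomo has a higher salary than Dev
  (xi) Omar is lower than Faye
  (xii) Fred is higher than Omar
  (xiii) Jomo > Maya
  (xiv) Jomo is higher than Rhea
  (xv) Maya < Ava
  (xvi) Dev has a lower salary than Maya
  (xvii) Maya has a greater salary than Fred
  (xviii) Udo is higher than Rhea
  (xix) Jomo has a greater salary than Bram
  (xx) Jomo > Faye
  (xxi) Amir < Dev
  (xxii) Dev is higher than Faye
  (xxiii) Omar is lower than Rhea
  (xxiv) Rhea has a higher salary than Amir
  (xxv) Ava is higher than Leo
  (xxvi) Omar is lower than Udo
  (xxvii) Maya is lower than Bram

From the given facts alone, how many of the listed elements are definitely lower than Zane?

Directly below Zane: Faye.
One step further: Omar, Rhea (3 so far).
One step further: Amir (4 so far).
No other element is forced below Zane by the given relations, so the count is 4.

4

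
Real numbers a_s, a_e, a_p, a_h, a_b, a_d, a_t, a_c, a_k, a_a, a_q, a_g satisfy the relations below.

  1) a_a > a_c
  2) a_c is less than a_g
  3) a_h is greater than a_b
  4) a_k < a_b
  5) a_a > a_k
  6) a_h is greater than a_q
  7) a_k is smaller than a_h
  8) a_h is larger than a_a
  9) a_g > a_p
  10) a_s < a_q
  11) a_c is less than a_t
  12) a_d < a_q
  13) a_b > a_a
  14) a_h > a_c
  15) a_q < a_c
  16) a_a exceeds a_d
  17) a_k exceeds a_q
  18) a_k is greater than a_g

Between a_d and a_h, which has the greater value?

a_h

a_d < a_q and a_q < a_c give a_d < a_c.
Then a_c < a_g extends the chain to a_g.
With a_g < a_k: a_d < a_q < a_c < a_g < a_k.
With a_k < a_a: a_d < a_q < a_c < a_g < a_k < a_a.
Then a_a < a_b extends the chain to a_b.
Then a_b < a_h extends the chain to a_h.
So a_d < a_h; a_h is the larger of the two.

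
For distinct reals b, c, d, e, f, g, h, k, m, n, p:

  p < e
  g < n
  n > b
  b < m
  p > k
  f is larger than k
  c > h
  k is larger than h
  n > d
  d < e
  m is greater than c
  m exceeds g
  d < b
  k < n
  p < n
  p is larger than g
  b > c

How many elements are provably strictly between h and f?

1

Chaining upward from h reaches: k, c, p, b, m, e, n.
Chaining downward from f reaches: k.
Strictly between h and f are those in both lists: k — 1 element.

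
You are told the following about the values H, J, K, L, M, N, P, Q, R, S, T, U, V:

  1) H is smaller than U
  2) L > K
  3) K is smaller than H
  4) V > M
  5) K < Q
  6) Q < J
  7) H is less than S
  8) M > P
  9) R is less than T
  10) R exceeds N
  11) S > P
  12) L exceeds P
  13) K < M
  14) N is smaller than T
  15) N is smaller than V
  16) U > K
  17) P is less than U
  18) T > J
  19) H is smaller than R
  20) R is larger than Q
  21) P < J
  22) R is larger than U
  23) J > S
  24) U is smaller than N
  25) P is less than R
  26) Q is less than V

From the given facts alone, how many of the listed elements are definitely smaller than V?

7

From V the given relations immediately reach Q, N, M.
From those, K, P, U — 6 in total.
From those, H — 7 in total.
No other element is forced below V by the given relations, so the count is 7.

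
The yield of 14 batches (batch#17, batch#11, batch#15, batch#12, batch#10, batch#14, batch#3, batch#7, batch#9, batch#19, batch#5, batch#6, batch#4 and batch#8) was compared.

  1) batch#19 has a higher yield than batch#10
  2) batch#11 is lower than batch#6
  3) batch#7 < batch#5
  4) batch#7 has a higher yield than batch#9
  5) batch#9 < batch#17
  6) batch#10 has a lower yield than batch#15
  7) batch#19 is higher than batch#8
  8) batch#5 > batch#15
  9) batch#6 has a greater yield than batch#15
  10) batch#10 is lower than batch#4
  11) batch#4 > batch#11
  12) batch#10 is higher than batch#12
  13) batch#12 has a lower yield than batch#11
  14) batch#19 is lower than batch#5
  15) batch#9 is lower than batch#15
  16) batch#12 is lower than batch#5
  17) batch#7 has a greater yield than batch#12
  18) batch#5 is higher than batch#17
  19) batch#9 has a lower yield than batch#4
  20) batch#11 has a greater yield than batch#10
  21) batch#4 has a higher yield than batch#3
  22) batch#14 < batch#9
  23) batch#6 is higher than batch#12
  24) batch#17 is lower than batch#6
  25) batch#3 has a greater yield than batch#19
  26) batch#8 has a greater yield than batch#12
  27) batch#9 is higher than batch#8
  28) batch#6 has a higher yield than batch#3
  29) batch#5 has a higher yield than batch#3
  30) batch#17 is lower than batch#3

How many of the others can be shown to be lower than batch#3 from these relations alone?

7

From batch#3 the given relations immediately reach batch#19, batch#17.
From those, batch#8, batch#9, batch#10 — 5 in total.
From those, batch#12, batch#14 — 7 in total.
No other element is forced below batch#3 by the given relations, so the count is 7.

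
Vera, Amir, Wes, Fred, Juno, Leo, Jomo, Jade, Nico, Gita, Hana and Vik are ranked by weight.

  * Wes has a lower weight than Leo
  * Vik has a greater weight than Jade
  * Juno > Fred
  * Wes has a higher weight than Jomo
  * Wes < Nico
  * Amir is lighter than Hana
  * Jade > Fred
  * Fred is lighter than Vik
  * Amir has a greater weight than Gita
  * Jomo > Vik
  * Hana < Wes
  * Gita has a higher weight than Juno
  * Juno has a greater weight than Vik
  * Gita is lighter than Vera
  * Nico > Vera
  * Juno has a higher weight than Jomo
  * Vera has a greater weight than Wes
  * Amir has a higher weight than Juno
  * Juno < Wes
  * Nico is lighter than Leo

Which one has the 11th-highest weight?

Chaining the given pairs: Fred < Jade < Vik < Jomo < Juno < Gita < Amir < Hana < Wes < Vera < Nico < Leo.
Counting 11 from the largest end gives Jade.

Jade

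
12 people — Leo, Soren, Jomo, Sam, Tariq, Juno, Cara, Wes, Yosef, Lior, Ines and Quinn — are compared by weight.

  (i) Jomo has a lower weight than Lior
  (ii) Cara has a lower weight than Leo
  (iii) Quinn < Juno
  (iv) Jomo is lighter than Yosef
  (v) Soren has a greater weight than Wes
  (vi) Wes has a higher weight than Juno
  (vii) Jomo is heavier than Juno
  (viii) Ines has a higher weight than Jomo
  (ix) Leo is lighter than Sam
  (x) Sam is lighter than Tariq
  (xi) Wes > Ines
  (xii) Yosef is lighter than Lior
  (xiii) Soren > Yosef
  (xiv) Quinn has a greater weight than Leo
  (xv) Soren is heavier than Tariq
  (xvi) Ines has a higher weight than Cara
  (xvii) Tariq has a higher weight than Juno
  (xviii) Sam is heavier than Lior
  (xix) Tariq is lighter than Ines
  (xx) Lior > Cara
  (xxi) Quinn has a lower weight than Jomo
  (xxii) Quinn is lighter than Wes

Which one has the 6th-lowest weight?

Piecing the relations together gives one ordering: Cara < Leo < Quinn < Juno < Jomo < Yosef < Lior < Sam < Tariq < Ines < Wes < Soren.
Counting 6 from the smallest end gives Yosef.

Yosef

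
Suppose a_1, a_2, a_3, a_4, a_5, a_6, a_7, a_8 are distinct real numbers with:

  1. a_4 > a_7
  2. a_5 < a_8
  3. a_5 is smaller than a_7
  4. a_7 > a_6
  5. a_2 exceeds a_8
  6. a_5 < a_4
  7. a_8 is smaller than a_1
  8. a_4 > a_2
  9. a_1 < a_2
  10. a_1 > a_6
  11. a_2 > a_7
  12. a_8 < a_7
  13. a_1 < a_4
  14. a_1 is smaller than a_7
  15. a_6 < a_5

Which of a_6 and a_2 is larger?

Link the given pairs in sequence: a_6 < a_5; a_5 < a_8; a_8 < a_1; a_1 < a_7; a_7 < a_2.
Chaining these gives a_6 < a_5 < a_8 < a_1 < a_7 < a_2.
So a_6 < a_2; a_2 is the larger of the two.

a_2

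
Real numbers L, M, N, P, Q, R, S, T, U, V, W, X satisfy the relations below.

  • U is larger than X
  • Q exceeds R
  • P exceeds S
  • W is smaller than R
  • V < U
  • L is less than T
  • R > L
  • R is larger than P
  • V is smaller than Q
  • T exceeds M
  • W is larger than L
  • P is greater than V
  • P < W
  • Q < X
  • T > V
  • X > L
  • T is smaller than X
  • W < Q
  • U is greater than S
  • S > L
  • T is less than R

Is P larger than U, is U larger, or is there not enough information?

P < W and W < Q give P < Q.
Then Q < X extends the chain to X.
Then X < U extends the chain to U.
So U is larger.

U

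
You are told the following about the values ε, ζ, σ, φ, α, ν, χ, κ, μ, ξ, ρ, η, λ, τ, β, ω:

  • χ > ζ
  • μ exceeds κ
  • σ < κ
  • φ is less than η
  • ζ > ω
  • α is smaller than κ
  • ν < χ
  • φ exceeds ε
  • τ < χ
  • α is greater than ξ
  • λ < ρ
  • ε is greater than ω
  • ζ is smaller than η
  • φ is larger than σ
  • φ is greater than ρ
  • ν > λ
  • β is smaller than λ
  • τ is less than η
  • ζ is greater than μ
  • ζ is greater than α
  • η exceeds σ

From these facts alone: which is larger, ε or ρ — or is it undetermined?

undetermined

Following every chain through ε: above ε we get φ, η; below ε we get ω.
ρ is not reached, and no chain runs the other way from ρ to ε.
So the given relations leave the order of ε and ρ undetermined.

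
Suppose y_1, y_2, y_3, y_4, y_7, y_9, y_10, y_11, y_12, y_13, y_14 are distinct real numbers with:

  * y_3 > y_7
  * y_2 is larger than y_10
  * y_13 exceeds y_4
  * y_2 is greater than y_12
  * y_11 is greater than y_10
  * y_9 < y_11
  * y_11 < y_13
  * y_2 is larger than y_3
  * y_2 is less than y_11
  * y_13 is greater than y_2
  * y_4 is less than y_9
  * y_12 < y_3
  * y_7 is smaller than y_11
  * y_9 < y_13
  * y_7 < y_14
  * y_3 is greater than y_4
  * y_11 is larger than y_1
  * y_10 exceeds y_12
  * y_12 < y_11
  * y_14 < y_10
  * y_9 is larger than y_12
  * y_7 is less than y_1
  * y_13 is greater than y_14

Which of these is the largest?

y_13

y_7 is not greatest since y_7 < y_14; y_12 is not greatest since y_12 < y_10; y_14 is not greatest since y_14 < y_13; y_10 is not greatest since y_10 < y_11; y_4 is not greatest since y_4 < y_3; y_3 is not greatest since y_3 < y_2; y_1 is not greatest since y_1 < y_11; y_9 is not greatest since y_9 < y_13; y_2 is not greatest since y_2 < y_11; y_11 is not greatest since y_11 < y_13.
Only y_13 has nothing above it, so y_13 is the largest.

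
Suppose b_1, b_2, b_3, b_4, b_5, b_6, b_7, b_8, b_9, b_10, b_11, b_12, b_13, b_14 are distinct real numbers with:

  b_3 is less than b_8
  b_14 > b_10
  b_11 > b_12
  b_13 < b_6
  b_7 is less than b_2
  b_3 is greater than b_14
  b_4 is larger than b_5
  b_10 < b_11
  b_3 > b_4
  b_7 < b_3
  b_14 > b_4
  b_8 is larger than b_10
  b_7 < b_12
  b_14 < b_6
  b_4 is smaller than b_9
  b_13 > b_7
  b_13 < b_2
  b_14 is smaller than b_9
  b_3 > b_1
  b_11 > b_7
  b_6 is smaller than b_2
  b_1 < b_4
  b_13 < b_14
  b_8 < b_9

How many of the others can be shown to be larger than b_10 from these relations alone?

Directly above b_10: b_14, b_11, b_8.
One step further: b_6, b_3, b_9 (6 so far).
One step further: b_2 (7 so far).
No other element is forced above b_10 by the given relations, so the count is 7.

7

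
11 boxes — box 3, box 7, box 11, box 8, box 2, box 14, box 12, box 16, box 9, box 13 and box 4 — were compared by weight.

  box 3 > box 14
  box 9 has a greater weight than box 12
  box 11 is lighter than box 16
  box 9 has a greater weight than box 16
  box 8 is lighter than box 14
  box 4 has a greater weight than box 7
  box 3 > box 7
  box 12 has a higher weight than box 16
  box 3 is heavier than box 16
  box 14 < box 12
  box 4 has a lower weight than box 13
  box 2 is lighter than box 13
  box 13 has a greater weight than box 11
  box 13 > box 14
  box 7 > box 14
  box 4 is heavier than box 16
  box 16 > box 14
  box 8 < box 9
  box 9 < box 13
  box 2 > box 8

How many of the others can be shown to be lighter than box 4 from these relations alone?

5

The elements the relations force below box 4 are box 8, box 14, box 7, box 11, box 16 — no chain reaches any other.
That is 5.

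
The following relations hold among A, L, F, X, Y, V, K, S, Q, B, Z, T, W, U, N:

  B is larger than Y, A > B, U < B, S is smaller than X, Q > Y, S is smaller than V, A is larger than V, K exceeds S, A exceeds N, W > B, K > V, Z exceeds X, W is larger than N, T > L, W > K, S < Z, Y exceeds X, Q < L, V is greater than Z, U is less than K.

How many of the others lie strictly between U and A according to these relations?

1

The relations place U below A. An element lies strictly between them when it is forced above U and also forced below A.
Above U: {B, K, W}. Below A: {S, X, Y, Z, N, V, B}.
Intersection: {B} — 1.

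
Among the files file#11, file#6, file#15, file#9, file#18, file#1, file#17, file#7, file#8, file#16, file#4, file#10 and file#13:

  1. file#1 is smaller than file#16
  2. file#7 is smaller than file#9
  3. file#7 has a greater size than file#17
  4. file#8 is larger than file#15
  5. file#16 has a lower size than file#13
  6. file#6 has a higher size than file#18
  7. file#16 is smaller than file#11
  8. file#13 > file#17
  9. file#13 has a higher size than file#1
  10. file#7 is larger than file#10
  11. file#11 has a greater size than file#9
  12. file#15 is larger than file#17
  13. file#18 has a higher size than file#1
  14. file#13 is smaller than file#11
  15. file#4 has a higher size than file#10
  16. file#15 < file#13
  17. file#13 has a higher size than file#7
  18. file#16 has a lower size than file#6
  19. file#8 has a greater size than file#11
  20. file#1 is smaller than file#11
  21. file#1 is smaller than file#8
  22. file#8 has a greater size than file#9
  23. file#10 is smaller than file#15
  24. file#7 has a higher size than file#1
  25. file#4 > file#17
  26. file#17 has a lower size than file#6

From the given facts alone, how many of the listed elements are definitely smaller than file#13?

6

From file#13 the given relations immediately reach file#17, file#1, file#15, file#7, file#16.
From those, file#10 — 6 in total.
No other element is forced below file#13 by the given relations, so the count is 6.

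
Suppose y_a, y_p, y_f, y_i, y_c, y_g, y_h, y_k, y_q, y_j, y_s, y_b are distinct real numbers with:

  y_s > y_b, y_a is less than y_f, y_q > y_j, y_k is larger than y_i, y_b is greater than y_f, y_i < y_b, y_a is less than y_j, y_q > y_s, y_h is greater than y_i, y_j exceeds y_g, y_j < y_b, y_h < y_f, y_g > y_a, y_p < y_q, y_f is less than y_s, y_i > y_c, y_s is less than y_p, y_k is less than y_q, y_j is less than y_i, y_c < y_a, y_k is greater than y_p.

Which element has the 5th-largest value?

y_b

The consecutive relations fix a unique order: y_c < y_a < y_g < y_j < y_i < y_h < y_f < y_b < y_s < y_p < y_k < y_q.
The 5th largest is y_b.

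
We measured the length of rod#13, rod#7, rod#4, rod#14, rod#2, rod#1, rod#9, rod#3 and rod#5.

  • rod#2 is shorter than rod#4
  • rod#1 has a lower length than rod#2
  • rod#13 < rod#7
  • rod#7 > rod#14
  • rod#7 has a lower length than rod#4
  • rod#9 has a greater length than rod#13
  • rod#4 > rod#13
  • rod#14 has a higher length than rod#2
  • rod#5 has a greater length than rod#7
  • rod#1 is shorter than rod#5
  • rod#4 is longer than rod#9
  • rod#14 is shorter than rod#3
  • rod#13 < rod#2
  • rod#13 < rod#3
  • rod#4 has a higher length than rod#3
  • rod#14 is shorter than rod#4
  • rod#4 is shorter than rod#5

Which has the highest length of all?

rod#5

Chaining downward from rod#5: directly below it, rod#1, rod#7, rod#4; then rod#13, rod#2, rod#14, rod#3, rod#9.
That covers every other element, and nothing is given above rod#5, so rod#5 is the highest length.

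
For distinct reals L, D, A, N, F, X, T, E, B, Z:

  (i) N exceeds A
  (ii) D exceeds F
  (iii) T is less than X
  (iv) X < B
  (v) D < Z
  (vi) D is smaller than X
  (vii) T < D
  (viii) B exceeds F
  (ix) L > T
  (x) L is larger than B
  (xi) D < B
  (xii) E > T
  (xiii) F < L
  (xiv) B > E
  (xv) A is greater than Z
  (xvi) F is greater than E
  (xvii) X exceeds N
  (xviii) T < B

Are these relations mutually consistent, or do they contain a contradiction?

consistent

The single ordering T < E < F < D < Z < A < N < X < B < L satisfies every listed relation, so no contradiction arises.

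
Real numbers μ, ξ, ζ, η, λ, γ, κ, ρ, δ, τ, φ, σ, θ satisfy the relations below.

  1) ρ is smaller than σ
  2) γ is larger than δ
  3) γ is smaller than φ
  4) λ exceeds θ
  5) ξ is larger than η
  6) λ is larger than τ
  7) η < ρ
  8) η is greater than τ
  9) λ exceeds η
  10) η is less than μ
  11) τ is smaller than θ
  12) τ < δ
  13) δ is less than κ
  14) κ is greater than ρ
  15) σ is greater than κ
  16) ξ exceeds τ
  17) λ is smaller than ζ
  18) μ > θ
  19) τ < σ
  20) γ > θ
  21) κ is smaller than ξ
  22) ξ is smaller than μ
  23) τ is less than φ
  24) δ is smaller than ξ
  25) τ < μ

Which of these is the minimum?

τ

θ is not least since τ < θ; δ is not least since τ < δ; η is not least since τ < η; λ is not least since η < λ; ρ is not least since η < ρ; κ is not least since ρ < κ; ξ is not least since η < ξ; σ is not least since τ < σ; ζ is not least since λ < ζ; μ is not least since η < μ; γ is not least since δ < γ; φ is not least since γ < φ.
Only τ has nothing below it, so τ is the minimum.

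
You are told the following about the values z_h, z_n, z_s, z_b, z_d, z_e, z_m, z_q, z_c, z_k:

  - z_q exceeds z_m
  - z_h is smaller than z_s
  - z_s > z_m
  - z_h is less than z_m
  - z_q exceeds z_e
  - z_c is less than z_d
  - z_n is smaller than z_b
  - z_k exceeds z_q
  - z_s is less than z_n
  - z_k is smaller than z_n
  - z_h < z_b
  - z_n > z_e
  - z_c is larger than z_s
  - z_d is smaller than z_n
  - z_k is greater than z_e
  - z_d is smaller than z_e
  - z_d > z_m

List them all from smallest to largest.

Nothing is placed below z_h, so it is least; from there z_h < z_m; z_m < z_s; z_s < z_c; z_c < z_d; z_d < z_e; z_e < z_q; z_q < z_k; z_k < z_n; z_n < z_b, each given directly.

z_h < z_m < z_s < z_c < z_d < z_e < z_q < z_k < z_n < z_b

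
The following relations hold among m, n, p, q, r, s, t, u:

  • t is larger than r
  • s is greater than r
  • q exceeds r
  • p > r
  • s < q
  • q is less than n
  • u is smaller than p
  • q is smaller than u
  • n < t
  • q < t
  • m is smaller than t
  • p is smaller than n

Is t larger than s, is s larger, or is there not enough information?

s < q < u < p < n < t, by transitivity through q, u, p, n.
So t is larger.

t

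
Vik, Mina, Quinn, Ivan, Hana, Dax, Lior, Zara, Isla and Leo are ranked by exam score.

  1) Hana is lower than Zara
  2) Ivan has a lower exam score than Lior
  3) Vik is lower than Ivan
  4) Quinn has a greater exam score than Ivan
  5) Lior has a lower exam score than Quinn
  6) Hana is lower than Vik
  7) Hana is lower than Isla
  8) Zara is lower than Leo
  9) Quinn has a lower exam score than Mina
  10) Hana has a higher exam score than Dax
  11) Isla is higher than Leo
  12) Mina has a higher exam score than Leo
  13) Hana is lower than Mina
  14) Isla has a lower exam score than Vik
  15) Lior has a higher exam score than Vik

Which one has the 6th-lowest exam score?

Piecing the relations together gives one ordering: Dax < Hana < Zara < Leo < Isla < Vik < Ivan < Lior < Quinn < Mina.
Counting 6 from the smallest end gives Vik.

Vik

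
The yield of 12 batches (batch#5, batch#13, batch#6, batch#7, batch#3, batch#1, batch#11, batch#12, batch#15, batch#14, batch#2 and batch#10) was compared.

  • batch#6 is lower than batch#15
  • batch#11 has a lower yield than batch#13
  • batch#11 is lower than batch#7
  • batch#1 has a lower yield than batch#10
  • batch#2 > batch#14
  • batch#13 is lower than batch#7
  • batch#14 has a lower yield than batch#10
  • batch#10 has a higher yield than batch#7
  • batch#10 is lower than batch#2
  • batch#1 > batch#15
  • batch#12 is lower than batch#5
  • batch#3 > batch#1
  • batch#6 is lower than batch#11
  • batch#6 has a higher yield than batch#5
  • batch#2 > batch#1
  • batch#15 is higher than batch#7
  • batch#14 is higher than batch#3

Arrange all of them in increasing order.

batch#12 < batch#5 < batch#6 < batch#11 < batch#13 < batch#7 < batch#15 < batch#1 < batch#3 < batch#14 < batch#10 < batch#2

Nothing is placed below batch#12, so it is least; from there batch#12 < batch#5; batch#5 < batch#6; batch#6 < batch#11; batch#11 < batch#13; batch#13 < batch#7; batch#7 < batch#15; batch#15 < batch#1; batch#1 < batch#3; batch#3 < batch#14; batch#14 < batch#10; batch#10 < batch#2, each given directly.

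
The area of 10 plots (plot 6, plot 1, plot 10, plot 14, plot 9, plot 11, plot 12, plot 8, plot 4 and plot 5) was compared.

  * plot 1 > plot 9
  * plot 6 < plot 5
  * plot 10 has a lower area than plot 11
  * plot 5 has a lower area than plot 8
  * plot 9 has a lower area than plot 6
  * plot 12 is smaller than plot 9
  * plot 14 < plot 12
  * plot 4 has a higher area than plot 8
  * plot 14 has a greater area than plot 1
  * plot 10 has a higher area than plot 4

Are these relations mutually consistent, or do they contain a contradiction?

We have plot 9 < plot 1 stated directly, yet also plot 1 < plot 14 < plot 12 < plot 9 by chaining the others — so plot 1 < plot 9. Contradiction.

inconsistent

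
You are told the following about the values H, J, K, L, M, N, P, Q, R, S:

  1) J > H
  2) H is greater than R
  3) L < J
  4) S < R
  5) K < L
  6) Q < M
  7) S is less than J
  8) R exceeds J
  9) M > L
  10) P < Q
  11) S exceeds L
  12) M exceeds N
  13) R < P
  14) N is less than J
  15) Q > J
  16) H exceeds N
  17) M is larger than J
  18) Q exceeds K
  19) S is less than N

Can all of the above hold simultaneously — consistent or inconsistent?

We have R < H stated directly, yet also H < J < R by chaining the others — so H < R. Contradiction.

inconsistent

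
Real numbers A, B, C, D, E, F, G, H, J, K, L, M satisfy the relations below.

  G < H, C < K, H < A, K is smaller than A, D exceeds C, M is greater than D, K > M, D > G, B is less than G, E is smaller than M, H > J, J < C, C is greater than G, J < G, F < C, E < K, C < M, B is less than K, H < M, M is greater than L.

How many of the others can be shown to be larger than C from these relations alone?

From C the given relations immediately reach D, M, K.
From those, A — 4 in total.
No other element is forced above C by the given relations, so the count is 4.

4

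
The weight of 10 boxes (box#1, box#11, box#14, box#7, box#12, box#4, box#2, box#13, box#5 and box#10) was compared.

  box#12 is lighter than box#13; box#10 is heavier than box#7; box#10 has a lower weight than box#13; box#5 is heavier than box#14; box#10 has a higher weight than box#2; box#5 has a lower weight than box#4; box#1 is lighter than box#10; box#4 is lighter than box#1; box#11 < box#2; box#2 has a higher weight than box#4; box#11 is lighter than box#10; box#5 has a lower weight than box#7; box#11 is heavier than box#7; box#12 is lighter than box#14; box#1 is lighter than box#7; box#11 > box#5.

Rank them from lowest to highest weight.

box#12 < box#14 < box#5 < box#4 < box#1 < box#7 < box#11 < box#2 < box#10 < box#13

Nothing is placed below box#12, so it is least; from there box#12 < box#14; box#14 < box#5; box#5 < box#4; box#4 < box#1; box#1 < box#7; box#7 < box#11; box#11 < box#2; box#2 < box#10; box#10 < box#13, each given directly.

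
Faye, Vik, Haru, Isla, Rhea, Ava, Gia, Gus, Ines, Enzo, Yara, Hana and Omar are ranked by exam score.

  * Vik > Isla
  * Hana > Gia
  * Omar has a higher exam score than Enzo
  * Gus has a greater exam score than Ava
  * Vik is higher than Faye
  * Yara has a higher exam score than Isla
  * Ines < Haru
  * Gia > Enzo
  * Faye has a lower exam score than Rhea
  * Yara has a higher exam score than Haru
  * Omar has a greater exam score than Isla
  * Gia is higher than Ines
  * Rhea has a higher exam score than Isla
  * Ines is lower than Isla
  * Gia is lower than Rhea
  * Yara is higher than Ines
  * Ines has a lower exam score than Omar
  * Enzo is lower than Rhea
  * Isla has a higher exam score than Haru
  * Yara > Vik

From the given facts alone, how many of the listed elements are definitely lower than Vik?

4

From Vik the given relations immediately reach Faye, Isla.
From those, Ines, Haru — 4 in total.
No other element is forced below Vik by the given relations, so the count is 4.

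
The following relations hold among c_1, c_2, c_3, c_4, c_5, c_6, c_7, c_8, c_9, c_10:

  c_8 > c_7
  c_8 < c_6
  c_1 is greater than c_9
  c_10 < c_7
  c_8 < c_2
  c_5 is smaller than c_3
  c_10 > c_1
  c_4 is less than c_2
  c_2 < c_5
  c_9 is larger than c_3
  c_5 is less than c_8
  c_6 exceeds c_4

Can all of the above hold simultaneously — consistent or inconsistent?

We have c_8 < c_2 stated directly, yet also c_2 < c_5 < c_3 < c_9 < c_1 < c_10 < c_7 < c_8 by chaining the others — so c_2 < c_8. Contradiction.

inconsistent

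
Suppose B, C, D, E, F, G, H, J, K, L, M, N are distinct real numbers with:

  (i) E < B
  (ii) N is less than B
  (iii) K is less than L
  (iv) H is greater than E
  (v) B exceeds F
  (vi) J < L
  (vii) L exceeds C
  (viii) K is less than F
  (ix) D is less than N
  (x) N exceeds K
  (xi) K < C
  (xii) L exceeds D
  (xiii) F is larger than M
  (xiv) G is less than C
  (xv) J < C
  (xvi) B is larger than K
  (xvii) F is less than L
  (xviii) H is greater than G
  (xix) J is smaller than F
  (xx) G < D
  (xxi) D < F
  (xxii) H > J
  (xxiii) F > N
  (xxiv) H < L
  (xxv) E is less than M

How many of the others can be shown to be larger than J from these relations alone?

From J the given relations immediately reach C, H, F, L.
From those, B — 5 in total.
Nothing else is reachable above J; 5 in all.

5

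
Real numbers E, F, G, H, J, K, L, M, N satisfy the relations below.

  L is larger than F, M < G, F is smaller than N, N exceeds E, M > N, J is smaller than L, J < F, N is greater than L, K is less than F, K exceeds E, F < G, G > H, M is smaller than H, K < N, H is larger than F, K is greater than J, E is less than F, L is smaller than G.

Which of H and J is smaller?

Chaining the given relations: J < K < F < L < N < M < H.
So J < H; J is the smaller of the two.

J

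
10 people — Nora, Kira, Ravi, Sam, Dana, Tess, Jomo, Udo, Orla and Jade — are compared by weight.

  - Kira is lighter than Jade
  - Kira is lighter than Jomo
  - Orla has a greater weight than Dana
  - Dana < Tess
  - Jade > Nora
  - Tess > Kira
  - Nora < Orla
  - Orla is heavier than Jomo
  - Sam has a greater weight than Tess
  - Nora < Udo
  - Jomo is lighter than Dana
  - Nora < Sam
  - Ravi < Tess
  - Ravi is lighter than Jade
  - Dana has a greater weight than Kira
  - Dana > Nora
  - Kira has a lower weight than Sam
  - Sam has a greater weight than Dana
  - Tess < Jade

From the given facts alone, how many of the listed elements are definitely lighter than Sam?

6

From Sam the given relations immediately reach Kira, Nora, Dana, Tess.
From those, Jomo, Ravi — 6 in total.
Nothing else is reachable below Sam; 6 in all.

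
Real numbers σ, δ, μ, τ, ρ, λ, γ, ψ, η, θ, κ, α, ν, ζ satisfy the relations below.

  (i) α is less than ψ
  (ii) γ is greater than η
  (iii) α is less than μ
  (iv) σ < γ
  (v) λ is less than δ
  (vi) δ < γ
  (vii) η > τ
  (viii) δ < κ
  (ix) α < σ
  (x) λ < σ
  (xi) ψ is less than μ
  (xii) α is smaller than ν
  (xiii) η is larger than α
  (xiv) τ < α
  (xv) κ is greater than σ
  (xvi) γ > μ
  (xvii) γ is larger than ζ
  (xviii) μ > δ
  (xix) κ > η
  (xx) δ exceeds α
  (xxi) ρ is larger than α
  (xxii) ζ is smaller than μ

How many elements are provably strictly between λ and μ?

Chaining upward from λ reaches: δ, σ, γ, κ.
Chaining downward from μ reaches: τ, α, ψ, δ, ζ.
Strictly between λ and μ are those in both lists: δ — 1 element.

1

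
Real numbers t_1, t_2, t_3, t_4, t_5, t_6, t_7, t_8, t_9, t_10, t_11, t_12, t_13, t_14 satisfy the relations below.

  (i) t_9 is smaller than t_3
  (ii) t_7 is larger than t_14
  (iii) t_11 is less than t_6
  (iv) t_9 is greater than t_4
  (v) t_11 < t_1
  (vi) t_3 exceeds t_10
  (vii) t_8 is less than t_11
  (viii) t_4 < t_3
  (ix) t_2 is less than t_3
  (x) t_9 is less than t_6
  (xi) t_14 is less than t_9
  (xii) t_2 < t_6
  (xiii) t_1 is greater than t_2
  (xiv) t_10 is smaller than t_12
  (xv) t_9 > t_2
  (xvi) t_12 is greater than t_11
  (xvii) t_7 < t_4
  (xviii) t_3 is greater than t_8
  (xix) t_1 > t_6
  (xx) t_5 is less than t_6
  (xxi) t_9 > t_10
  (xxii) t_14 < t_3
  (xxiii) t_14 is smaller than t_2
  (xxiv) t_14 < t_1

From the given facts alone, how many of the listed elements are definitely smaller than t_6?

9

The elements the relations force below t_6 are t_14, t_7, t_10, t_2, t_4, t_5, t_8, t_9, t_11 — no chain reaches any other.
That is 9.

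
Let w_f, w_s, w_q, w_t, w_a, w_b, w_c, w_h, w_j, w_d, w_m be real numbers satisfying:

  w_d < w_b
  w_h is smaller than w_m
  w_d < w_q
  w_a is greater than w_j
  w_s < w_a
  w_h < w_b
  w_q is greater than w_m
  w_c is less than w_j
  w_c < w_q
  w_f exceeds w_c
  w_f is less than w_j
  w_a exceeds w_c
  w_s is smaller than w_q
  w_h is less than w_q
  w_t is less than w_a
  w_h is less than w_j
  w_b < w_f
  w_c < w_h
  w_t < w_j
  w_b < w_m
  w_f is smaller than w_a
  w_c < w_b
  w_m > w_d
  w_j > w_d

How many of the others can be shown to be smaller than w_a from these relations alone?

8

The elements the relations force below w_a are w_d, w_c, w_s, w_h, w_b, w_t, w_f, w_j — no chain reaches any other.
That is 8.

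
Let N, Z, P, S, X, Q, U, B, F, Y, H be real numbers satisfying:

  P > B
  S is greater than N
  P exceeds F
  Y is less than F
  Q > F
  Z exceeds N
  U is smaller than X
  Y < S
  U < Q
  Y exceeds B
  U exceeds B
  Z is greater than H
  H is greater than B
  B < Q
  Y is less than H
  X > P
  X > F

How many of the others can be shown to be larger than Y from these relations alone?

7

Directly above Y: F, H, S.
One step further: P, X, Z, Q (7 so far).
Nothing else is reachable above Y; 7 in all.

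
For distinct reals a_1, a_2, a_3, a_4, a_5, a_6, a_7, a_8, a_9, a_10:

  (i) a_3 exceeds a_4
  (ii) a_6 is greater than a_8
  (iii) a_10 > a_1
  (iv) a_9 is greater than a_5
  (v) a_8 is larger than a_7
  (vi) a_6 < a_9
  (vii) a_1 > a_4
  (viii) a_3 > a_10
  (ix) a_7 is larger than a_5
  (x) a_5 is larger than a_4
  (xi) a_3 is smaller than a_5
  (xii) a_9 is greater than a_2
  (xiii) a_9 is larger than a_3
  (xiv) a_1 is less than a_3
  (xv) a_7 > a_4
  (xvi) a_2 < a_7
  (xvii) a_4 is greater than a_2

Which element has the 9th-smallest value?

a_6

Chaining the given pairs: a_2 < a_4 < a_1 < a_10 < a_3 < a_5 < a_7 < a_8 < a_6 < a_9.
Counting 9 from the smallest end gives a_6.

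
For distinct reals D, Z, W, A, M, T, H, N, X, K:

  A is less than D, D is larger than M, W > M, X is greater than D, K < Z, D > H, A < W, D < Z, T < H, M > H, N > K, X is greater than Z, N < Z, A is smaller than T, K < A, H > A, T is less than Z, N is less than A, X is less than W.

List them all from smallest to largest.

Nothing is placed below K, so it is least; from there K < N; N < A; A < T; T < H; H < M; M < D; D < Z; Z < X; X < W, each given directly.

K < N < A < T < H < M < D < Z < X < W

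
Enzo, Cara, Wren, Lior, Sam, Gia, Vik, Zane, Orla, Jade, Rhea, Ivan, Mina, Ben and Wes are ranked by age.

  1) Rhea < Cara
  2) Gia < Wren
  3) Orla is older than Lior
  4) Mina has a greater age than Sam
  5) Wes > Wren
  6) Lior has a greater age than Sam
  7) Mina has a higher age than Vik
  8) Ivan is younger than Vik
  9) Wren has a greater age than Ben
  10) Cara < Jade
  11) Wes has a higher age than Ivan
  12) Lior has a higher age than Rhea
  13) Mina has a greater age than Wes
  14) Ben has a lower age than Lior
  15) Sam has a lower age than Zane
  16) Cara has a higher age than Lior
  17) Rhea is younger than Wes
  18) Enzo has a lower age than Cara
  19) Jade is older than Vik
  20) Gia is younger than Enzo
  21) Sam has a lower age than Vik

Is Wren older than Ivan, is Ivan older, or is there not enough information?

Following every chain through Ivan: above Ivan we get Wes, Vik, Jade, Mina.
Wren is not reached, and no chain runs the other way from Wren to Ivan.
So the given relations leave the order of Ivan and Wren undetermined.

undetermined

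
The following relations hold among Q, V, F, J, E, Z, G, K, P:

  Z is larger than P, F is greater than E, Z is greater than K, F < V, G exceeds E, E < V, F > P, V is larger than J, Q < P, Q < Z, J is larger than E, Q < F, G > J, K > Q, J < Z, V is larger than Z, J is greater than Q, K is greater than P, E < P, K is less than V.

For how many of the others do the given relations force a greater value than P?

4

From P the given relations immediately reach F, K, Z.
From those, V — 4 in total.
Nothing else is reachable above P; 4 in all.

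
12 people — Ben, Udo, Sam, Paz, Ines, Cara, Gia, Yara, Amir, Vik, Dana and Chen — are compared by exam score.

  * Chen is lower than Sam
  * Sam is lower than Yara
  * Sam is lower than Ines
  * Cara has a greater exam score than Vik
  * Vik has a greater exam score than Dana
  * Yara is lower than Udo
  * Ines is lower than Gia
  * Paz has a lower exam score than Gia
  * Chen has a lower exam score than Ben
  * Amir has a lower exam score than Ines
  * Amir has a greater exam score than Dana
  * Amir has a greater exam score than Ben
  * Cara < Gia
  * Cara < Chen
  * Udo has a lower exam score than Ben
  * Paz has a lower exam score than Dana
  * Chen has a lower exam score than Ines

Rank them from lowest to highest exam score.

The consecutive links are each given: Paz < Dana; Dana < Vik; Vik < Cara; Cara < Chen; Chen < Sam; Sam < Yara; Yara < Udo; Udo < Ben; Ben < Amir; Amir < Ines; Ines < Gia.

Paz < Dana < Vik < Cara < Chen < Sam < Yara < Udo < Ben < Amir < Ines < Gia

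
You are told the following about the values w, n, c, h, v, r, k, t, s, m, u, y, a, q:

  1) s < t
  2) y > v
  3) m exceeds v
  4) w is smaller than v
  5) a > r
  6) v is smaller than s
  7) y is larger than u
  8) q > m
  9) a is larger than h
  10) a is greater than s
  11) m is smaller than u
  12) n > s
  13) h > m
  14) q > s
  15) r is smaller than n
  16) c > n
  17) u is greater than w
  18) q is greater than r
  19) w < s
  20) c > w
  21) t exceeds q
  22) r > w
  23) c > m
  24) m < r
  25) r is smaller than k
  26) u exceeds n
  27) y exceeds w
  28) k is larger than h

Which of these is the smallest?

Chaining upward from w: directly above it, v, s, r, u, c, y; then m, q, k, n, a, t; then h.
That covers every other element, and nothing is given below w, so w is the smallest.

w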